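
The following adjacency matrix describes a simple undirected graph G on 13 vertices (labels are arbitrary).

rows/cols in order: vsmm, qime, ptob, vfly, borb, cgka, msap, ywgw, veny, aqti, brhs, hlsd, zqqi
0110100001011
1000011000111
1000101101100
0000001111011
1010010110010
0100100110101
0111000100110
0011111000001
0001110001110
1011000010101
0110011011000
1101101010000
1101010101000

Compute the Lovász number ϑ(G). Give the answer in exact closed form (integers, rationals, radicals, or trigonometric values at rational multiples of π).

sqrt(13)

deg(borb) = 6; N(borb) = {vsmm, ptob, cgka, ywgw, veny, hlsd}.
N(aqti) = {vsmm, ptob, vfly, veny, brhs, zqqi}, |N(aqti)| = 6.
N(cgka) = {qime, borb, ywgw, veny, brhs, zqqi}, |N(cgka)| = 6.
deg(ptob) = 6; N(ptob) = {vsmm, borb, msap, ywgw, aqti, brhs}.
deg(v) = 6 for all v (|V|=13); Paley(13): SR with (k,λ,μ)=(6,2,3).
spec(A) ≈ [6.0, 1.302776, -2.302776] (distinct, 6 d.p.).
Lovász (edge-transitive): ϑ = −13·(-sqrt(13)/2 - 1/2)/((6)−(-sqrt(13)/2 - 1/2)) = sqrt(13).
Numerically 3.6055513.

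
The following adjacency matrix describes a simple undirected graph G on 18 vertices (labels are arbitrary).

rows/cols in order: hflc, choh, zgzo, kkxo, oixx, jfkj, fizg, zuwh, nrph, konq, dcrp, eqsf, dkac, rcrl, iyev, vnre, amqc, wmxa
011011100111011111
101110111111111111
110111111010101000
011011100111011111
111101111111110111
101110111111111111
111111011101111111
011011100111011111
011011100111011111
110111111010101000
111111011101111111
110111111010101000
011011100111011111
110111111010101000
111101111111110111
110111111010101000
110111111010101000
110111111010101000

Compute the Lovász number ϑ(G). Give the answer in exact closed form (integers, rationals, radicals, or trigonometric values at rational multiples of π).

7

N(vnre) = {hflc, choh, kkxo, oixx, jfkj, fizg, zuwh, nrph, dcrp, dkac, iyev}, |N(vnre)| = 11.
deg(iyev) = 16; N(iyev) = {hflc, choh, zgzo, kkxo, jfkj, fizg, zuwh, nrph, konq, dcrp, eqsf, dkac, rcrl, vnre, amqc, wmxa}.
N(rcrl) = {hflc, choh, kkxo, oixx, jfkj, fizg, zuwh, nrph, dcrp, dkac, iyev}, |N(rcrl)| = 11.
Vertex hflc has 13 neighbors: choh, zgzo, oixx, jfkj, fizg, konq, dcrp, eqsf, rcrl, iyev, vnre, amqc, wmxa.
K_{7,5,2,2,2} (perfect); ϑ(G) = α(G) = max{7,5,2,2,2} = 7.
≈ 7.00000000 (to 8 d.p.).
Sandwich: α(G)=7 ≤ ϑ(G)=7 ≤ χ(Ḡ)=7 (collapsed).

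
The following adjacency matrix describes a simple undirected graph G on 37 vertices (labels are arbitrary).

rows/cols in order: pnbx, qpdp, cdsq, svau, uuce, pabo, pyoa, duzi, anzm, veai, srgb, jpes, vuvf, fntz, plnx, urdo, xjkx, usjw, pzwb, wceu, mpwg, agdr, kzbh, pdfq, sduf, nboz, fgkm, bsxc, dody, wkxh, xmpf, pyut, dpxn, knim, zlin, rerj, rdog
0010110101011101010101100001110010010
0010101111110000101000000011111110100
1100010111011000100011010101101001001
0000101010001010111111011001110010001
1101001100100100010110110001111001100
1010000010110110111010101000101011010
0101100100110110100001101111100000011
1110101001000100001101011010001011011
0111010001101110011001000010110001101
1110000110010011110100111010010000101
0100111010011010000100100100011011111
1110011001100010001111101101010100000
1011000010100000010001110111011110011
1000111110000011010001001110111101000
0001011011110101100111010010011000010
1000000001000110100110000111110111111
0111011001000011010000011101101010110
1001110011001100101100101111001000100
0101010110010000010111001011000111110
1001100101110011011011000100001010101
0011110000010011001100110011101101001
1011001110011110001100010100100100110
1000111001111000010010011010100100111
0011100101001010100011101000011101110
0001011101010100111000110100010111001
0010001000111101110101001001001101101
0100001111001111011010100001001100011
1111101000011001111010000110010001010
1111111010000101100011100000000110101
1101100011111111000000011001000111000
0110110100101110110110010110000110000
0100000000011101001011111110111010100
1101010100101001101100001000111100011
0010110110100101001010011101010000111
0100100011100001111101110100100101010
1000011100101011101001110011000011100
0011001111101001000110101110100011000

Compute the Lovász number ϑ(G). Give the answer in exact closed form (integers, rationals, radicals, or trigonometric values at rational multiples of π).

sqrt(37)

deg(duzi) = 18; N(duzi) = {pnbx, qpdp, cdsq, uuce, pyoa, veai, fntz, pzwb, wceu, agdr, pdfq, sduf, fgkm, xmpf, dpxn, knim, rerj, rdog}.
deg(usjw) = 18; N(usjw) = {pnbx, svau, uuce, pabo, anzm, veai, vuvf, fntz, xjkx, pzwb, wceu, kzbh, sduf, nboz, fgkm, bsxc, xmpf, zlin}.
Vertex agdr has 18 neighbors: pnbx, cdsq, svau, pyoa, duzi, anzm, jpes, vuvf, fntz, plnx, pzwb, wceu, pdfq, nboz, dody, pyut, zlin, rerj.
N(jpes) = {pnbx, qpdp, cdsq, pabo, pyoa, veai, srgb, plnx, pzwb, wceu, mpwg, agdr, kzbh, sduf, nboz, bsxc, wkxh, pyut}, |N(jpes)| = 18.
Regular of degree 18 on 37 vertices: Paley(37): SR with (k,λ,μ)=(18,8,9).
A has 3 distinct eigenvalues ≈ [18.0, 2.54138, -3.54138].
λ_max=18, λ_min=-sqrt(37)/2 - 1/2; ϑ = −37·λ_min/(λ_max−λ_min) = sqrt(37).
Numerically 6.0827625.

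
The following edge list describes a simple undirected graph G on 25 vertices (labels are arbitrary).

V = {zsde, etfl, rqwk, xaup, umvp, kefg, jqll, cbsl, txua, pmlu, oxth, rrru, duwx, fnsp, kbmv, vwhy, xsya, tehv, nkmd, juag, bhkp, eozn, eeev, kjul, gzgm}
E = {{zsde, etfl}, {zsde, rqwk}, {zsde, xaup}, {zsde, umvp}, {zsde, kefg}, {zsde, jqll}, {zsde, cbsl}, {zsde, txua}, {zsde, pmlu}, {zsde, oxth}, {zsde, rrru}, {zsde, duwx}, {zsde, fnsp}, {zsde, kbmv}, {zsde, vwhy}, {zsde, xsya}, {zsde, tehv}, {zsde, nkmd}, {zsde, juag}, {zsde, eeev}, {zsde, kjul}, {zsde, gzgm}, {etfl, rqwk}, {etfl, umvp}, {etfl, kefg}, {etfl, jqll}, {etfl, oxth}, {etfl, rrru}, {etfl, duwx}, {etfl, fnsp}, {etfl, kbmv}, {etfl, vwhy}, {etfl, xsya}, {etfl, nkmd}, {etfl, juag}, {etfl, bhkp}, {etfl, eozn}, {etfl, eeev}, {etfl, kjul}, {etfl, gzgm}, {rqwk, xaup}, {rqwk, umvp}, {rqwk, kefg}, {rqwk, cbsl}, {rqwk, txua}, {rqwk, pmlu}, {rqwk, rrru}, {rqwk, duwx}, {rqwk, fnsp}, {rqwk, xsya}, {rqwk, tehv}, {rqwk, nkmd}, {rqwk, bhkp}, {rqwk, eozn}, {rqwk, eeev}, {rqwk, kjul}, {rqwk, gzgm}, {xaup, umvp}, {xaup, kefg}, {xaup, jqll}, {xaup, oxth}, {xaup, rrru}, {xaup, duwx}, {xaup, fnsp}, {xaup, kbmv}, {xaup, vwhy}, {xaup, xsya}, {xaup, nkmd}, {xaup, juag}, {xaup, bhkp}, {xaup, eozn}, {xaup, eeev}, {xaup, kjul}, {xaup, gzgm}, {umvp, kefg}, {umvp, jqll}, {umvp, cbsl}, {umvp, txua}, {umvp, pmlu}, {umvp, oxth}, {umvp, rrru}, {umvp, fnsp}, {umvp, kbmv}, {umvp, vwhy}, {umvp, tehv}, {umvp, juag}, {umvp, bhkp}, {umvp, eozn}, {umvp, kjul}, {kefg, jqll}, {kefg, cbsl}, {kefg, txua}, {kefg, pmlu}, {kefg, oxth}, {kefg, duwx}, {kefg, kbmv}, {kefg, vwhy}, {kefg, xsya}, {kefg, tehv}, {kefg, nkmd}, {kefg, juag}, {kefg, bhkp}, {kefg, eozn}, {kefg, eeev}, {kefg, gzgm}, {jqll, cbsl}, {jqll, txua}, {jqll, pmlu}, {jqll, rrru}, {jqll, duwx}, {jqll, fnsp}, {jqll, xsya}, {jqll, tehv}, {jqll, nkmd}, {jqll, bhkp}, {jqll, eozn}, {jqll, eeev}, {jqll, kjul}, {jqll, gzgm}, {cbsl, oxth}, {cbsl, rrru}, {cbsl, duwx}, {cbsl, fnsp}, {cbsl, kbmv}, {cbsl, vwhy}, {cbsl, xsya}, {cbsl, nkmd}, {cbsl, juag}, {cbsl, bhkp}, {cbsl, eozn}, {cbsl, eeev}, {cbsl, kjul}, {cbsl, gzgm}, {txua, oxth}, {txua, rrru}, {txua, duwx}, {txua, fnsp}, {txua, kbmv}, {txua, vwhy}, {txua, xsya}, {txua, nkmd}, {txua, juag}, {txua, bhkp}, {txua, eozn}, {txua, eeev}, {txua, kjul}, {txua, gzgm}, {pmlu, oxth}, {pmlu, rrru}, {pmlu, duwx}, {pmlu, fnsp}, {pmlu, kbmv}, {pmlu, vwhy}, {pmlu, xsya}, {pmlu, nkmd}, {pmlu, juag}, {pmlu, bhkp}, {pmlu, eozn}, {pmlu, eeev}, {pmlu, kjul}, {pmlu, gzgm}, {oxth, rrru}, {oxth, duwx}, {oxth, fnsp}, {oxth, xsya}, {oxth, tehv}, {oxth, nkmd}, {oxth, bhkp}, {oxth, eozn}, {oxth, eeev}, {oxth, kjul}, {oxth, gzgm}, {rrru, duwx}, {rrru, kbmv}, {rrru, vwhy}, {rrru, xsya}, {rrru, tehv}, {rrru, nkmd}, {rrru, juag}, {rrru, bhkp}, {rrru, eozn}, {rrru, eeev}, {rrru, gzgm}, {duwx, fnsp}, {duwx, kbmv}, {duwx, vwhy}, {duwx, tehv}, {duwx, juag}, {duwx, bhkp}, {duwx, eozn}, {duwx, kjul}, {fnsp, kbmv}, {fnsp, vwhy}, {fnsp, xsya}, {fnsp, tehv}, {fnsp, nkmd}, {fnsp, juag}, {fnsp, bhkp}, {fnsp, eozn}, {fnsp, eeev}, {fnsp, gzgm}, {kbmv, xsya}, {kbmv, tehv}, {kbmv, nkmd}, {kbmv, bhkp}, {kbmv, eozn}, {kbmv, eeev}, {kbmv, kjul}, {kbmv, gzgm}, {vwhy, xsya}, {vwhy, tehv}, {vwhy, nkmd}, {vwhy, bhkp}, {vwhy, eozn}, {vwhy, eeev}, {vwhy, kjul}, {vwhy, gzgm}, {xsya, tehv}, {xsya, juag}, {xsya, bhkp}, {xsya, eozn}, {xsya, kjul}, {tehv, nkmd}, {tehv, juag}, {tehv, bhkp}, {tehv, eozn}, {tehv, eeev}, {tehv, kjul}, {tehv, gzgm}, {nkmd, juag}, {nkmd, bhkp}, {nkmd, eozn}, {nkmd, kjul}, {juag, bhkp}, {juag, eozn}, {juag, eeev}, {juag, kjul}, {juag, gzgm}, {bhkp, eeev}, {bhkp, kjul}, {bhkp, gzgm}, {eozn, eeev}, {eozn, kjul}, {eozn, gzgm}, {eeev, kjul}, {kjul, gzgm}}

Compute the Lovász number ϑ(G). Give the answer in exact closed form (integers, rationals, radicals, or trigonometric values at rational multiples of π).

6

N(kbmv) = {zsde, etfl, xaup, umvp, kefg, cbsl, txua, pmlu, rrru, duwx, fnsp, xsya, tehv, nkmd, bhkp, eozn, eeev, kjul, gzgm}, |N(kbmv)| = 19.
Vertex zsde has 22 neighbors: etfl, rqwk, xaup, umvp, kefg, jqll, cbsl, txua, pmlu, oxth, rrru, duwx, fnsp, kbmv, vwhy, xsya, tehv, nkmd, juag, eeev, kjul, gzgm.
N(xsya) = {zsde, etfl, rqwk, xaup, kefg, jqll, cbsl, txua, pmlu, oxth, rrru, fnsp, kbmv, vwhy, tehv, juag, bhkp, eozn, kjul}, |N(xsya)| = 19.
Vertex eozn has 22 neighbors: etfl, rqwk, xaup, umvp, kefg, jqll, cbsl, txua, pmlu, oxth, rrru, duwx, fnsp, kbmv, vwhy, xsya, tehv, nkmd, juag, eeev, kjul, gzgm.
5 parts of sizes [6, 6, 6, 4, 3]; α(G) = 6 = ϑ (perfect).
ϑ(G) ≈ 6.000000.
6 ≤ 6 ≤ 6: collapsed.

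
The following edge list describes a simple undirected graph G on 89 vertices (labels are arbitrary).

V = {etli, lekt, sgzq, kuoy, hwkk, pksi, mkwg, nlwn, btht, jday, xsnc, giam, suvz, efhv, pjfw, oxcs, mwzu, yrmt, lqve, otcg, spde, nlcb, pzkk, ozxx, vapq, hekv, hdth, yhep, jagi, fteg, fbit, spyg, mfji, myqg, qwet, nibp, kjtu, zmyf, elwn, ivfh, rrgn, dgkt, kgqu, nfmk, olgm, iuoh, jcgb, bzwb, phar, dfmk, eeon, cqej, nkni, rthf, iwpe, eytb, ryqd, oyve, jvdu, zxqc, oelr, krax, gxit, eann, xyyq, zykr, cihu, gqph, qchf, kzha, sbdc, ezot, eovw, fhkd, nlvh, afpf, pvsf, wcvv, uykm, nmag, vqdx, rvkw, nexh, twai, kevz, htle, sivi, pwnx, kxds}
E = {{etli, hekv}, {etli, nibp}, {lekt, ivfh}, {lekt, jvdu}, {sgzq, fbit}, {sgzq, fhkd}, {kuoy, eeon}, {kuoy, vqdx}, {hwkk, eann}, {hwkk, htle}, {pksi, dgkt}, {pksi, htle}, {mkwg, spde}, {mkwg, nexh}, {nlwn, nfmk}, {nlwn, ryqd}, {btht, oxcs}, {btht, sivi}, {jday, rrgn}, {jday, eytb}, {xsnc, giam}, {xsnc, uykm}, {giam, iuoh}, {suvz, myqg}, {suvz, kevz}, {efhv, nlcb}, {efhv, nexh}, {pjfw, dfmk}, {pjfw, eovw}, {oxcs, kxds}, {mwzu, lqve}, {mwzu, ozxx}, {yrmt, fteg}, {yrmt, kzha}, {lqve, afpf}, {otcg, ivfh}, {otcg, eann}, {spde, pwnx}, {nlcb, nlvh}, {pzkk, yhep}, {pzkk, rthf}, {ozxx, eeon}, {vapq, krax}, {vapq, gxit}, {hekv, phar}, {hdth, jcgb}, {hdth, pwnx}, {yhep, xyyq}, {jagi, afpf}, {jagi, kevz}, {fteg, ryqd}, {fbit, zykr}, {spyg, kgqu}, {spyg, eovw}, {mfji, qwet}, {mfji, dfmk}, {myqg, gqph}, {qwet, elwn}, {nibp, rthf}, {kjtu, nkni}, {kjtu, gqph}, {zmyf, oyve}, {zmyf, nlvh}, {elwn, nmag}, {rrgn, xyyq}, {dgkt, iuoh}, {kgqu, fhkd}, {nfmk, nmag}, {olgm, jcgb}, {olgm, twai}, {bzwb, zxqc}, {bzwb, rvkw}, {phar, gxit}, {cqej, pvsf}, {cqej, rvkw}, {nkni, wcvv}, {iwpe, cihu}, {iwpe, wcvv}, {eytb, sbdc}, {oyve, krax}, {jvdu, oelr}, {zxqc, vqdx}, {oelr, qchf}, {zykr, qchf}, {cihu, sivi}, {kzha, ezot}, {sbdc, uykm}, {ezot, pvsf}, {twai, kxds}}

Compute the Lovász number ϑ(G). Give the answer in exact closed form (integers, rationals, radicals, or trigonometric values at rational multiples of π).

89*cos(pi/89)/(cos(pi/89) + 1)

N(nkni) = {kjtu, wcvv}, |N(nkni)| = 2.
N(mkwg) = {spde, nexh}, |N(mkwg)| = 2.
deg(xyyq) = 2; N(xyyq) = {yhep, rrgn}.
Vertex phar has 2 neighbors: hekv, gxit.
89-vertex 2-regular graph: this is C_{89}, the 89-cycle.
The 45 distinct eigenvalues: [2.0, 1.99502, 1.9801, 1.95531, 1.92078, 1.87669, 1.82324, 1.76071, 1.68941, 1.60969, 1.52196, 1.42664, 1.32421, 1.21519, 1.10011, 0.97955, 0.85411, 0.72442, 0.59112, 0.45487, 0.31635, 0.17626, 0.0353, -0.10585, -0.24646, -0.38585, -0.52332, -0.65818, -0.78976, -0.9174, -1.04048, -1.15837, -1.27049, -1.37628, -1.47522, -1.5668, -1.65058, -1.72614, -1.79309, -1.85112, -1.89992, -1.93926, -1.96893, -1.9888, -1.99875].
Lovász: ϑ = −89(-2*cos(pi/89))/(2+-(-1)*2*cos(pi/89)) = 89*cos(pi/89)/(cos(pi/89) + 1).
Numerically 44.486135317.
Check 44 ≤ 89*cos(pi/89)/(cos(pi/89) + 1) ≤ 45: both strict.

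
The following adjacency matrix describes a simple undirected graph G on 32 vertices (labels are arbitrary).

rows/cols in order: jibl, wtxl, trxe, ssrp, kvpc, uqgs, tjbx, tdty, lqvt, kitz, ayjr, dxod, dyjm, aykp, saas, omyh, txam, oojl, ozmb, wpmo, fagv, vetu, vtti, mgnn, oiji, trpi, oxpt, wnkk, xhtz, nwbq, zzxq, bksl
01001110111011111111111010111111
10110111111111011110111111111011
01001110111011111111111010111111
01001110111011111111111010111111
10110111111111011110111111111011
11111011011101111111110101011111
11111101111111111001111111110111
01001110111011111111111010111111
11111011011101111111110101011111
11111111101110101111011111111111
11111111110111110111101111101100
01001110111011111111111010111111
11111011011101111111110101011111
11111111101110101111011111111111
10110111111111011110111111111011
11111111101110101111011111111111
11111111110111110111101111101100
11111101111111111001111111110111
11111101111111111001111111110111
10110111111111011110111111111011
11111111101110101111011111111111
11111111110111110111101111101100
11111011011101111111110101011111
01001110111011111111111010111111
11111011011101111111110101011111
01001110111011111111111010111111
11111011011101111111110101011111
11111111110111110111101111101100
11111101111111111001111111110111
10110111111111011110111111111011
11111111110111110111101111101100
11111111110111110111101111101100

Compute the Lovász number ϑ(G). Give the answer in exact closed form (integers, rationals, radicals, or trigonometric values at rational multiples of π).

7

deg(bksl) = 26; N(bksl) = {jibl, wtxl, trxe, ssrp, kvpc, uqgs, tjbx, tdty, lqvt, kitz, dxod, dyjm, aykp, saas, omyh, oojl, ozmb, wpmo, fagv, vtti, mgnn, oiji, trpi, oxpt, xhtz, nwbq}.
N(saas) = {jibl, trxe, ssrp, uqgs, tjbx, tdty, lqvt, kitz, ayjr, dxod, dyjm, aykp, omyh, txam, oojl, ozmb, fagv, vetu, vtti, mgnn, oiji, trpi, oxpt, wnkk, xhtz, zzxq, bksl}, |N(saas)| = 27.
deg(ayjr) = 26; N(ayjr) = {jibl, wtxl, trxe, ssrp, kvpc, uqgs, tjbx, tdty, lqvt, kitz, dxod, dyjm, aykp, saas, omyh, oojl, ozmb, wpmo, fagv, vtti, mgnn, oiji, trpi, oxpt, xhtz, nwbq}.
Vertex kitz has 28 neighbors: jibl, wtxl, trxe, ssrp, kvpc, uqgs, tjbx, tdty, lqvt, ayjr, dxod, dyjm, saas, txam, oojl, ozmb, wpmo, vetu, vtti, mgnn, oiji, trpi, oxpt, wnkk, xhtz, nwbq, zzxq, bksl.
Complete multipartite on [7, 6, 6, 5, 4, 4]: sandwich collapses at ϑ=7.
≈ 7.00000 (to 5 d.p.).
Lovász sandwich 7 ≤ 7 ≤ 7: collapsed.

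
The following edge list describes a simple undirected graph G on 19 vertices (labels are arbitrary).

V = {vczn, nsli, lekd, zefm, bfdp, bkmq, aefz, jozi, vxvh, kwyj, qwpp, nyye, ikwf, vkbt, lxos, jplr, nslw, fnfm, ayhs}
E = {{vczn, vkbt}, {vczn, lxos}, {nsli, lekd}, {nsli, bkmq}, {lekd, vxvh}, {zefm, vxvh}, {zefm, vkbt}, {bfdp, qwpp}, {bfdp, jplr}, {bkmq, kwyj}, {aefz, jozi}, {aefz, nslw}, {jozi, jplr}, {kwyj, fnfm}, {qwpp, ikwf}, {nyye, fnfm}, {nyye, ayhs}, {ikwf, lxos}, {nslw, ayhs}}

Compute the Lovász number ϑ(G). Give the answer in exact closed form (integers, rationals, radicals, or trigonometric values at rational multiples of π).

deg(zefm) = 2; N(zefm) = {vxvh, vkbt}.
Vertex ayhs has 2 neighbors: nyye, nslw.
N(kwyj) = {bkmq, fnfm}, |N(kwyj)| = 2.
Vertex nsli has 2 neighbors: lekd, bkmq.
Regular of degree 2 on 19 vertices: the odd cycle C_{19}.
The 10 distinct eigenvalues: [2.0, 1.89163, 1.57828, 1.0939, 0.49097, -0.16516, -0.80339, -1.35456, -1.75895, -1.97272].
Lovász (edge-transitive): ϑ = −19·(-2*cos(pi/19))/((2)−(-2*cos(pi/19))) = 19*cos(pi/19)/(cos(pi/19) + 1).
Numerically 9.43477137.
α=9, χ(Ḡ)=10; ϑ=19*cos(pi/19)/(cos(pi/19) + 1) lies between (both strict).

19*cos(pi/19)/(cos(pi/19) + 1)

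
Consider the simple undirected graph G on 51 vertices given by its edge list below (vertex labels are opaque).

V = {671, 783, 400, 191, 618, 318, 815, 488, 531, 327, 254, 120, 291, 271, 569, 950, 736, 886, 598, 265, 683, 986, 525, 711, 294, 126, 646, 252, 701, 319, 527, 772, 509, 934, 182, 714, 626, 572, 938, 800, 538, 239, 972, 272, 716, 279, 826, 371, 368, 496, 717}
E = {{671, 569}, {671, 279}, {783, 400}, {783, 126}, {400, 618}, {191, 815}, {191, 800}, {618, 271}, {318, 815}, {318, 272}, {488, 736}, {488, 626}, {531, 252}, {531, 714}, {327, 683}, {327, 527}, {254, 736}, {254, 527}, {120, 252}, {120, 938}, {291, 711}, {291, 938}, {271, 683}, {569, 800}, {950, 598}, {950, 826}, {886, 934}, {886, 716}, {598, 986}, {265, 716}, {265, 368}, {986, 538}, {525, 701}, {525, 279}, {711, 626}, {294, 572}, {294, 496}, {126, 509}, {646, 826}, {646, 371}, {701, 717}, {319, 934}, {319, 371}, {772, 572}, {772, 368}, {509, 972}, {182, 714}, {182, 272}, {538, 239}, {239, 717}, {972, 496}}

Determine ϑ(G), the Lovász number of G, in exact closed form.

N(950) = {598, 826}, |N(950)| = 2.
Vertex 272 has 2 neighbors: 318, 182.
deg(886) = 2; N(886) = {934, 716}.
deg(318) = 2; N(318) = {815, 272}.
Every vertex has degree 2 (N=51); this is C_{51}, the 51-cycle.
Distinct eigenvalues (to 4 d.p.): [2.0, 1.9848, 1.9396, 1.8649, 1.762, 1.6324, 1.478, 1.3012, 1.1047, 0.8915, 0.6647, 0.4279, 0.1845, -0.0616, -0.3068, -0.5473, -0.7796, -1.0, -1.2053, -1.3923, -1.5582, -1.7004, -1.8169, -1.9059, -1.9659, -1.9962].
With N=51: ϑ(G) = 51·(-(-1)*2*cos(pi/51))/(2−(-2*cos(pi/51))) = 51*cos(pi/51)/(cos(pi/51) + 1).
= 25.475794486… (decimal).
Check 25 ≤ 51*cos(pi/51)/(cos(pi/51) + 1) ≤ 26: both strict.

51*cos(pi/51)/(cos(pi/51) + 1)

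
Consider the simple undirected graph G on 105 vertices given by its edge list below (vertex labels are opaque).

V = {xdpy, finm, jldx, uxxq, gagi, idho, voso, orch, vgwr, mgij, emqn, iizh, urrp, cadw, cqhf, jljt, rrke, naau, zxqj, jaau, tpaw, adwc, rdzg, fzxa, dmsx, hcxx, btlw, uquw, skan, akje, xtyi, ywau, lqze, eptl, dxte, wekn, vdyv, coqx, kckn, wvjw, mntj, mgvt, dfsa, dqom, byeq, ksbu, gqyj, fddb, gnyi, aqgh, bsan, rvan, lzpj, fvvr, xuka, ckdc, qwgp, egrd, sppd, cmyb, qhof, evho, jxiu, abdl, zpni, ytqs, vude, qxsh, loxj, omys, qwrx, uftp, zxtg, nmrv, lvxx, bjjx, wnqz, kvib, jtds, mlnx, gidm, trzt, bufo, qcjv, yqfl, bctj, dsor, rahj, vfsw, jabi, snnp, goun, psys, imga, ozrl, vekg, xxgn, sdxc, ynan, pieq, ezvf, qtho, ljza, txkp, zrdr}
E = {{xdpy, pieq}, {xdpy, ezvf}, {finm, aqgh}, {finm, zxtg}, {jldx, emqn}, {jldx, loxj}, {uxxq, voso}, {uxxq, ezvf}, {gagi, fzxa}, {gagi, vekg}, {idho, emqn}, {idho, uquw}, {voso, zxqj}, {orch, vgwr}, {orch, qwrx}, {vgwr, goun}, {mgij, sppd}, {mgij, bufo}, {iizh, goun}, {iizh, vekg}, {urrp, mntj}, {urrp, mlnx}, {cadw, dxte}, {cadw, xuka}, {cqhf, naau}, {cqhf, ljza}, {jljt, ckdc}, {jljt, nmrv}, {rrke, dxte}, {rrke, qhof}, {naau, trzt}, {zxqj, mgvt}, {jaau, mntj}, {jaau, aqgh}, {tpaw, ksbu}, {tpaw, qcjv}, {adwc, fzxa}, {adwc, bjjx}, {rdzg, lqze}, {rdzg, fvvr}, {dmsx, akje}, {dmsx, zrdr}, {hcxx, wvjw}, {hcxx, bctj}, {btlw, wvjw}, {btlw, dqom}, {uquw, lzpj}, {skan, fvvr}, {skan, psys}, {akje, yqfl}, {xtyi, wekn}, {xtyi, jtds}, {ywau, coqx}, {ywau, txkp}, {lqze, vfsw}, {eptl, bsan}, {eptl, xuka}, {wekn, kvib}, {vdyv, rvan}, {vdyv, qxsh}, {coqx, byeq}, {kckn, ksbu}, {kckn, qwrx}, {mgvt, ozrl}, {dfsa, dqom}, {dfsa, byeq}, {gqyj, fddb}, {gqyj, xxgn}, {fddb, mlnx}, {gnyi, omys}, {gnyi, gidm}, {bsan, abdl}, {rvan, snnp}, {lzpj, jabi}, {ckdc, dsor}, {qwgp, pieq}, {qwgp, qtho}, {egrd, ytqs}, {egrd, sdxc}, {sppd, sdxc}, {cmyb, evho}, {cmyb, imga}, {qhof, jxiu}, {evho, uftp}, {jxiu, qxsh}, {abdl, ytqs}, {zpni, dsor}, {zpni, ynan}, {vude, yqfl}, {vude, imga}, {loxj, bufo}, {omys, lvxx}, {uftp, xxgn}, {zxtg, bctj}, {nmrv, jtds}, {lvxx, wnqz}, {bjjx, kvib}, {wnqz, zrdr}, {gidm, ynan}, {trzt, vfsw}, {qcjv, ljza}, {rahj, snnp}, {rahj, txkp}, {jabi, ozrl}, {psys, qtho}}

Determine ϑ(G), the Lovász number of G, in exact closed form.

deg(nmrv) = 2; N(nmrv) = {jljt, jtds}.
deg(gnyi) = 2; N(gnyi) = {omys, gidm}.
N(omys) = {gnyi, lvxx}, |N(omys)| = 2.
deg(evho) = 2; N(evho) = {cmyb, uftp}.
deg(v) = 2 for all v (|V|=105); connected 2-regular on 105 ⇒ C_{105}.
spec(A) ≈ [2.0, 1.9964, 1.9857, 1.9679, 1.943, 1.9111, 1.8725, 1.8271, 1.7752, 1.7169, 1.6525, 1.5821, 1.5061, 1.4248, 1.3383, 1.247, 1.1512, 1.0514, 0.9477, 0.8407, 0.7307, 0.618, 0.5032, 0.3865, 0.2685, 0.1495, 0.0299, -0.0897, -0.2091, -0.3276, -0.445, -0.5609, -0.6747, -0.7861, -0.8946, -1.0, -1.1018, -1.1996, -1.2932, -1.3821, -1.4661, -1.5448, -1.618, -1.6854, -1.7468, -1.8019, -1.8506, -1.8927, -1.9279, -1.9563, -1.9777, -1.9919, -1.9991] (distinct, 4 d.p.).
ϑ = −N·λ_min/(λ_max−λ_min) = −105·(-2*cos(pi/105))/(2−(-2*cos(pi/105))) = 105*cos(pi/105)/(cos(pi/105) + 1).
ϑ(G) ≈ 52.48824872.
52 ≤ 105*cos(pi/105)/(cos(pi/105) + 1) ≤ 53: both strict.

105*cos(pi/105)/(cos(pi/105) + 1)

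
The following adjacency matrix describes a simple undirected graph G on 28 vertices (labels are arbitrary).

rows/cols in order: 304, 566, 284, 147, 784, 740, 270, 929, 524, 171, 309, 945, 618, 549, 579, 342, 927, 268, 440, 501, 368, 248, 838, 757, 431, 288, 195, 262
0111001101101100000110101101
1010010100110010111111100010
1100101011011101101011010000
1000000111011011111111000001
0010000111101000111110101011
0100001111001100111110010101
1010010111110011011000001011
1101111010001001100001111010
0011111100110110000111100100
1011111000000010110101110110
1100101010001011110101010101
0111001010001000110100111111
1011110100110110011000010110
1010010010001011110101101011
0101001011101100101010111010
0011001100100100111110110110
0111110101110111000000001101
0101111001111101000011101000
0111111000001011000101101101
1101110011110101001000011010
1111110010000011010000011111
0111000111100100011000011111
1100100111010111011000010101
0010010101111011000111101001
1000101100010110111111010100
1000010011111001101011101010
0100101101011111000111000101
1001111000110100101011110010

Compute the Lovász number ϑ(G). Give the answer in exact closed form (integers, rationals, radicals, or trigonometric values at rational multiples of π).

Vertex 501 has 15 neighbors: 304, 566, 147, 784, 740, 524, 171, 309, 945, 549, 342, 440, 757, 431, 195.
N(288) = {304, 740, 524, 171, 309, 945, 618, 342, 927, 440, 368, 248, 838, 431, 195}, |N(288)| = 15.
Vertex 618 has 15 neighbors: 304, 284, 147, 784, 740, 929, 309, 945, 549, 579, 268, 440, 757, 288, 195.
deg(195) = 15; N(195) = {566, 784, 270, 929, 171, 945, 618, 549, 579, 342, 501, 368, 248, 288, 262}.
28-vertex 15-regular graph: Kneser K(8,2) on C(8,2)=28 vertices.
spec(A) ≈ [15.0, 1.0, -5.0] (distinct, 3 d.p.).
−28·(-5) / ((15)−(-5)) = 7 = ϑ(G).
= 7.0000… (decimal).

7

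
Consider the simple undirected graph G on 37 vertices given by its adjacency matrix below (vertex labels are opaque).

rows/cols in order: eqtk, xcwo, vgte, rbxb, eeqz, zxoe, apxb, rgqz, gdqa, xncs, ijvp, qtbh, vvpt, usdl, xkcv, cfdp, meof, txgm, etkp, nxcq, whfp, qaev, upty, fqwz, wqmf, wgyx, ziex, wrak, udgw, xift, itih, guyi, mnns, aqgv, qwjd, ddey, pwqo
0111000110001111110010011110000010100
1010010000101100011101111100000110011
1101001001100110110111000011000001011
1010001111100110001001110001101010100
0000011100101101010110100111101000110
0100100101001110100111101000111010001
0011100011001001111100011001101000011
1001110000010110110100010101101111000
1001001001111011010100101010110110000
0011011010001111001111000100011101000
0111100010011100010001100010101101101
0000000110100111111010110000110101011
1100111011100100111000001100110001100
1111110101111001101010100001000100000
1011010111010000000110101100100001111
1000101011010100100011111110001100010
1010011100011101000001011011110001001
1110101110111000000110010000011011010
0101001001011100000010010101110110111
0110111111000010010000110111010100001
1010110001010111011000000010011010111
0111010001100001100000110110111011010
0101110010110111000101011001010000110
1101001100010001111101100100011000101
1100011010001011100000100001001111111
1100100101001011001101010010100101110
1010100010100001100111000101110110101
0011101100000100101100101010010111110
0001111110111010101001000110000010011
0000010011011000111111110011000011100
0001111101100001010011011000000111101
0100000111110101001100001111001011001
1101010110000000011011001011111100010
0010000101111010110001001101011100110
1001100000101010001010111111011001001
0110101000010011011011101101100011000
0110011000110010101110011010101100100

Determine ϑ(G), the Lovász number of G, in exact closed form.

sqrt(37)

N(fqwz) = {eqtk, xcwo, rbxb, apxb, rgqz, qtbh, cfdp, meof, txgm, etkp, nxcq, qaev, upty, wgyx, xift, itih, qwjd, pwqo}, |N(fqwz)| = 18.
deg(nxcq) = 18; N(nxcq) = {xcwo, vgte, eeqz, zxoe, apxb, rgqz, gdqa, xncs, xkcv, txgm, upty, fqwz, wgyx, ziex, wrak, xift, guyi, pwqo}.
Vertex gdqa has 18 neighbors: eqtk, rbxb, apxb, xncs, ijvp, qtbh, vvpt, xkcv, cfdp, txgm, nxcq, upty, wqmf, ziex, udgw, xift, guyi, mnns.
deg(cfdp) = 18; N(cfdp) = {eqtk, eeqz, apxb, gdqa, xncs, qtbh, usdl, meof, whfp, qaev, upty, fqwz, wqmf, wgyx, ziex, itih, guyi, ddey}.
37-vertex 18-regular graph: Paley(37): SR with (k,λ,μ)=(18,8,9).
Distinct eigenvalues (to 5 d.p.): [18.0, 2.54138, -3.54138].
ϑ = −N·λ_min/(λ_max−λ_min) = −37·(-sqrt(37)/2 - 1/2)/(18−(-sqrt(37)/2 - 1/2)) = sqrt(37).
≈ 6.0828 (to 4 d.p.).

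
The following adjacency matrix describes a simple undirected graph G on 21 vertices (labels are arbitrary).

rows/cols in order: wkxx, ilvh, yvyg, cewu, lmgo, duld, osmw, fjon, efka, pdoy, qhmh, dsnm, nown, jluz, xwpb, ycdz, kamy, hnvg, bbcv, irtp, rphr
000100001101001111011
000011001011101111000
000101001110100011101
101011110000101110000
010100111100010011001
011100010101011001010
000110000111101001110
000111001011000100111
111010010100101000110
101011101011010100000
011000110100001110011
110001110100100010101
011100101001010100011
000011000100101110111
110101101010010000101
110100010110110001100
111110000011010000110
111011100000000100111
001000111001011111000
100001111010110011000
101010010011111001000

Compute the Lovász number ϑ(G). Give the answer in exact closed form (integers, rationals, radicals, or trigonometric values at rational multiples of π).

6

Vertex dsnm has 10 neighbors: wkxx, ilvh, duld, osmw, fjon, pdoy, nown, kamy, bbcv, rphr.
Vertex ilvh has 10 neighbors: lmgo, duld, efka, qhmh, dsnm, nown, xwpb, ycdz, kamy, hnvg.
Vertex duld has 10 neighbors: ilvh, yvyg, cewu, fjon, pdoy, dsnm, jluz, xwpb, hnvg, irtp.
Vertex wkxx has 10 neighbors: cewu, efka, pdoy, dsnm, xwpb, ycdz, kamy, hnvg, irtp, rphr.
Every vertex has degree 10 (N=21); Kneser-type, 2-subsets of [7].
A has 3 distinct eigenvalues ≈ [10.0, 1.0, -4.0].
Lovász: ϑ = −21(-4)/(10+-1*(-4)) = 6.
= 6.0000… (decimal).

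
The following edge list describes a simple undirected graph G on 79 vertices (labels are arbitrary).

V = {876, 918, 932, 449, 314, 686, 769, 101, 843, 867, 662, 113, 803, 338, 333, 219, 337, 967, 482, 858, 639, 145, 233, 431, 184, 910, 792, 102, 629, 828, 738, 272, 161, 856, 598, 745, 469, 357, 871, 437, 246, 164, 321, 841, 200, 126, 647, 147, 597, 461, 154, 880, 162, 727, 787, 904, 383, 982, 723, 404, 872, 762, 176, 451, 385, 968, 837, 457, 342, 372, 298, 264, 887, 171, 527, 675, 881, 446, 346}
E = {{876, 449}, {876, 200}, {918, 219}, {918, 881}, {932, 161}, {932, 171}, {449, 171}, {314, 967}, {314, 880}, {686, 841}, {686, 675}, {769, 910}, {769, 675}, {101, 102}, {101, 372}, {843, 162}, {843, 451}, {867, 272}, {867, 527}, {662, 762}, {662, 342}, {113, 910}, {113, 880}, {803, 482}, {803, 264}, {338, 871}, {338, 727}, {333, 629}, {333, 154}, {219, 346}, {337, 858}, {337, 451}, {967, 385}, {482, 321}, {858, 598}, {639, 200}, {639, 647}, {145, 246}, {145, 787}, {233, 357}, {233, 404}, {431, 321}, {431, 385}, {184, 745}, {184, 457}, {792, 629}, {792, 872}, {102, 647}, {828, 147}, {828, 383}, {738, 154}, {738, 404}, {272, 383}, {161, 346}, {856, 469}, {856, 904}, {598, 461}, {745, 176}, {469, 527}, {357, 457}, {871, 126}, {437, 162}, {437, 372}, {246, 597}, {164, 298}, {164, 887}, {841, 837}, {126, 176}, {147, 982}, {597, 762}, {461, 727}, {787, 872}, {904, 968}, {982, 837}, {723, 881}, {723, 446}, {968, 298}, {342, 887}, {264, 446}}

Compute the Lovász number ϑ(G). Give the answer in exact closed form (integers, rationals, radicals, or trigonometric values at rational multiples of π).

79*cos(pi/79)/(cos(pi/79) + 1)

deg(446) = 2; N(446) = {723, 264}.
N(982) = {147, 837}, |N(982)| = 2.
deg(880) = 2; N(880) = {314, 113}.
Vertex 404 has 2 neighbors: 233, 738.
79-vertex 2-regular graph: connected 2-regular on 79 ⇒ C_{79}.
The 40 distinct eigenvalues: [2.0, 1.99368, 1.97475, 1.94334, 1.89964, 1.84393, 1.77657, 1.69797, 1.60863, 1.50913, 1.40008, 1.28219, 1.15618, 1.02287, 0.88309, 0.73773, 0.5877, 0.43396, 0.27747, 0.11923, -0.03976, -0.19851, -0.356, -0.51123, -0.66324, -0.81105, -0.95374, -1.09039, -1.22015, -1.3422, -1.45576, -1.56011, -1.65461, -1.73864, -1.81168, -1.87327, -1.92301, -1.96059, -1.98578, -1.99842].
ϑ = −N·λ_min/(λ_max−λ_min) = −79·(-2*cos(pi/79))/(2−(-2*cos(pi/79))) = 79*cos(pi/79)/(cos(pi/79) + 1).
≈ 39.484379 (to 6 d.p.).
Check 39 ≤ 79*cos(pi/79)/(cos(pi/79) + 1) ≤ 40: both strict.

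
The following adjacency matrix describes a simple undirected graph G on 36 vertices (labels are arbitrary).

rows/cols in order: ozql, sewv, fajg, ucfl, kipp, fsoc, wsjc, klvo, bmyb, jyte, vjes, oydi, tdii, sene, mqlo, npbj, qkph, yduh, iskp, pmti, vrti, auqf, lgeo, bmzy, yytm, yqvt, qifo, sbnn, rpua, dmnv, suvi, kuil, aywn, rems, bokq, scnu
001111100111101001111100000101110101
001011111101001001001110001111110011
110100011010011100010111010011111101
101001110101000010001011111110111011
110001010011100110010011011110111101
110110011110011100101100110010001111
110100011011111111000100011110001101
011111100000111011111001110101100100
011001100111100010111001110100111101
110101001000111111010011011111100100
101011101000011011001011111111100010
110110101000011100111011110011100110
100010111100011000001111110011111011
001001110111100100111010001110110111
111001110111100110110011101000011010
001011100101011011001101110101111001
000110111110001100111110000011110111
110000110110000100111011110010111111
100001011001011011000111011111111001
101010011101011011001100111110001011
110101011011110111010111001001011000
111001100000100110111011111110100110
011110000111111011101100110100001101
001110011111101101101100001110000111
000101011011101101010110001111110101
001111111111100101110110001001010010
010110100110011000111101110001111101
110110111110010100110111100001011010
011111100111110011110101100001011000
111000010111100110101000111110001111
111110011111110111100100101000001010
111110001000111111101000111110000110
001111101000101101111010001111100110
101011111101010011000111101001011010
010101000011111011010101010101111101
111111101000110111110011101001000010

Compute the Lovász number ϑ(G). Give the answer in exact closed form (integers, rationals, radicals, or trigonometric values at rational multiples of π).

8

Vertex ucfl has 21 neighbors: ozql, fajg, fsoc, wsjc, klvo, jyte, oydi, qkph, vrti, lgeo, bmzy, yytm, yqvt, qifo, sbnn, rpua, suvi, kuil, aywn, bokq, scnu.
deg(vjes) = 21; N(vjes) = {ozql, fajg, kipp, fsoc, wsjc, bmyb, sene, mqlo, qkph, yduh, vrti, lgeo, bmzy, yytm, yqvt, qifo, sbnn, rpua, dmnv, suvi, bokq}.
deg(bokq) = 21; N(bokq) = {sewv, ucfl, fsoc, vjes, oydi, tdii, sene, mqlo, qkph, yduh, pmti, auqf, bmzy, yqvt, sbnn, dmnv, suvi, kuil, aywn, rems, scnu}.
Vertex ozql has 21 neighbors: fajg, ucfl, kipp, fsoc, wsjc, jyte, vjes, oydi, tdii, mqlo, yduh, iskp, pmti, vrti, auqf, sbnn, dmnv, suvi, kuil, rems, scnu.
36-vertex 21-regular graph: Kneser K(9,2) on C(9,2)=36 vertices.
spec(A) ≈ [21.0, 1.0, -6.0] (distinct, 3 d.p.).
With N=36: ϑ(G) = 36·(-1*(-6))/(21−(-6)) = 8.
≈ 8.0000000 (to 7 d.p.).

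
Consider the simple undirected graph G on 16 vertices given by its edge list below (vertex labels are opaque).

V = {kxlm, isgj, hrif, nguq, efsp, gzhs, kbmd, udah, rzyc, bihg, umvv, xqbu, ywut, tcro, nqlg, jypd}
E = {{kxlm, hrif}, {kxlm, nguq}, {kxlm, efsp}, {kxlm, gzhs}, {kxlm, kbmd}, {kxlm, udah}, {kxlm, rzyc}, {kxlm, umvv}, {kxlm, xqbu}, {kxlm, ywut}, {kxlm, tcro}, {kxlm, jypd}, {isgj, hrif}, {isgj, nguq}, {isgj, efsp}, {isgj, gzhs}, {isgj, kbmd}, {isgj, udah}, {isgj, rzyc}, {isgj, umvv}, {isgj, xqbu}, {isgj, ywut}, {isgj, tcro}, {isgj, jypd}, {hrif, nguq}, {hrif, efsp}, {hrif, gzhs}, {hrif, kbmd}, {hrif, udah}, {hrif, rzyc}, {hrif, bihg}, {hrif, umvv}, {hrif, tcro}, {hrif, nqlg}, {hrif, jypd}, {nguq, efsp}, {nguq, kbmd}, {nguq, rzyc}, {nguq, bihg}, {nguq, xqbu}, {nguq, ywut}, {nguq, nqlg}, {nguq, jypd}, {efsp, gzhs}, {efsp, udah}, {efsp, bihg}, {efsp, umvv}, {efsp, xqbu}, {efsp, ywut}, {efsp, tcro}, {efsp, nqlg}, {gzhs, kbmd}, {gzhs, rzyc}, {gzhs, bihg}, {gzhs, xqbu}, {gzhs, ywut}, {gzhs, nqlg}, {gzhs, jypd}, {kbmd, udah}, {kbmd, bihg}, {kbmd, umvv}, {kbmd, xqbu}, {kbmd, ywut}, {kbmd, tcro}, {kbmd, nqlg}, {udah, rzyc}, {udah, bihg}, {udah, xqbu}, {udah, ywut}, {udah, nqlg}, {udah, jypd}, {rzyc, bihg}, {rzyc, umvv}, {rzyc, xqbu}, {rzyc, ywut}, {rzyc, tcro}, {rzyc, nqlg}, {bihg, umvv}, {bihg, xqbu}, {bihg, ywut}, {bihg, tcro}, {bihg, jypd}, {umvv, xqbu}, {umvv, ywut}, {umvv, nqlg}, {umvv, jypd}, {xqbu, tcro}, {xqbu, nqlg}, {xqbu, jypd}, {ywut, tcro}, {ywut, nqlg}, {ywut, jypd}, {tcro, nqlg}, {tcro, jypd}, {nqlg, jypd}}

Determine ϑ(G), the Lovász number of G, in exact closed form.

deg(isgj) = 12; N(isgj) = {hrif, nguq, efsp, gzhs, kbmd, udah, rzyc, umvv, xqbu, ywut, tcro, jypd}.
Vertex gzhs has 11 neighbors: kxlm, isgj, hrif, efsp, kbmd, rzyc, bihg, xqbu, ywut, nqlg, jypd.
Vertex nguq has 11 neighbors: kxlm, isgj, hrif, efsp, kbmd, rzyc, bihg, xqbu, ywut, nqlg, jypd.
deg(nqlg) = 12; N(nqlg) = {hrif, nguq, efsp, gzhs, kbmd, udah, rzyc, umvv, xqbu, ywut, tcro, jypd}.
K_{5,4,4,3} (perfect); ϑ(G) = α(G) = max{5,4,4,3} = 5.
= 5.00000000… (decimal).
5 ≤ 5 ≤ 5: collapsed.

5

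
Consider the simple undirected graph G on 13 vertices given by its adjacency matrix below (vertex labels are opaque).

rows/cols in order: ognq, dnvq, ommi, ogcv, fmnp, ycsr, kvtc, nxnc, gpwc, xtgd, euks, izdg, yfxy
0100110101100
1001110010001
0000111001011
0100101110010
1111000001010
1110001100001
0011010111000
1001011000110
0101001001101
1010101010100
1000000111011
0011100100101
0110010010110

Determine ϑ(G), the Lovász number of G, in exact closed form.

N(nxnc) = {ognq, ogcv, ycsr, kvtc, euks, izdg}, |N(nxnc)| = 6.
Vertex xtgd has 6 neighbors: ognq, ommi, fmnp, kvtc, gpwc, euks.
N(fmnp) = {ognq, dnvq, ommi, ogcv, xtgd, izdg}, |N(fmnp)| = 6.
Vertex euks has 6 neighbors: ognq, nxnc, gpwc, xtgd, izdg, yfxy.
Every vertex has degree 6 (N=13); strongly regular (13,6,2,3).
The 3 distinct eigenvalues: [6.0, 1.302776, -2.302776].
Lovász: ϑ = −13(-sqrt(13)/2 - 1/2)/(6+-(-sqrt(13)/2 - 1/2)) = sqrt(13).
ϑ(G) ≈ 3.605551275.

sqrt(13)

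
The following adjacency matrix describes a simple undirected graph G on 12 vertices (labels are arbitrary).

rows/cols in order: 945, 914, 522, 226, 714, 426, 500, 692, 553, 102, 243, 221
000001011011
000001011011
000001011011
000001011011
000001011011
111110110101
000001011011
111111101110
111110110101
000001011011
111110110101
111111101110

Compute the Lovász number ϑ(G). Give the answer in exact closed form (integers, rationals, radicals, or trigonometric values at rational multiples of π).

7

deg(692) = 10; N(692) = {945, 914, 522, 226, 714, 426, 500, 553, 102, 243}.
deg(945) = 5; N(945) = {426, 692, 553, 243, 221}.
deg(426) = 9; N(426) = {945, 914, 522, 226, 714, 500, 692, 102, 221}.
N(102) = {426, 692, 553, 243, 221}, |N(102)| = 5.
Complete 3-partite, parts [7, 3, 2]: perfect, ϑ = α = 7.
= 7.00000000… (decimal).
α=7, χ(Ḡ)=7; ϑ=7 lies between (collapsed).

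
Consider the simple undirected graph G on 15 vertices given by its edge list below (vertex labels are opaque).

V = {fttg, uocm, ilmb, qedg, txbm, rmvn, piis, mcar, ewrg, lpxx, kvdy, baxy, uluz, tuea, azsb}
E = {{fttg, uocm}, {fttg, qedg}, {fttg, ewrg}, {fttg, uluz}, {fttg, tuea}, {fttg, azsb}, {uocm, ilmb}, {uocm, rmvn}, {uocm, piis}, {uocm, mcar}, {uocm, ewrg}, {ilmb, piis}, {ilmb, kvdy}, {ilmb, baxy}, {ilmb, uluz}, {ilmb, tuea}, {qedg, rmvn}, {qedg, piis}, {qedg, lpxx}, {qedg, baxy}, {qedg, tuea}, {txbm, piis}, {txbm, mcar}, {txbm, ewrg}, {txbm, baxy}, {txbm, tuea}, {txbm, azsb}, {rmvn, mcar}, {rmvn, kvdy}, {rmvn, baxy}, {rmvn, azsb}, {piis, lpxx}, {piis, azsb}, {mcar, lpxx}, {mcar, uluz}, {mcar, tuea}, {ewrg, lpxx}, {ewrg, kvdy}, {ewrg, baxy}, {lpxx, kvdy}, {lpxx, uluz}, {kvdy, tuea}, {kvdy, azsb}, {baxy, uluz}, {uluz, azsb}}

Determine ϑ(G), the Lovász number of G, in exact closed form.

5

Vertex azsb has 6 neighbors: fttg, txbm, rmvn, piis, kvdy, uluz.
deg(uocm) = 6; N(uocm) = {fttg, ilmb, rmvn, piis, mcar, ewrg}.
Vertex txbm has 6 neighbors: piis, mcar, ewrg, baxy, tuea, azsb.
deg(lpxx) = 6; N(lpxx) = {qedg, piis, mcar, ewrg, kvdy, uluz}.
deg(v) = 6 for all v (|V|=15); Kneser-type, 2-subsets of [6].
A has 3 distinct eigenvalues ≈ [6.0, 1.0, -3.0].
−15·(-3) / ((6)−(-3)) = 5 = ϑ(G).
= 5.0000000… (decimal).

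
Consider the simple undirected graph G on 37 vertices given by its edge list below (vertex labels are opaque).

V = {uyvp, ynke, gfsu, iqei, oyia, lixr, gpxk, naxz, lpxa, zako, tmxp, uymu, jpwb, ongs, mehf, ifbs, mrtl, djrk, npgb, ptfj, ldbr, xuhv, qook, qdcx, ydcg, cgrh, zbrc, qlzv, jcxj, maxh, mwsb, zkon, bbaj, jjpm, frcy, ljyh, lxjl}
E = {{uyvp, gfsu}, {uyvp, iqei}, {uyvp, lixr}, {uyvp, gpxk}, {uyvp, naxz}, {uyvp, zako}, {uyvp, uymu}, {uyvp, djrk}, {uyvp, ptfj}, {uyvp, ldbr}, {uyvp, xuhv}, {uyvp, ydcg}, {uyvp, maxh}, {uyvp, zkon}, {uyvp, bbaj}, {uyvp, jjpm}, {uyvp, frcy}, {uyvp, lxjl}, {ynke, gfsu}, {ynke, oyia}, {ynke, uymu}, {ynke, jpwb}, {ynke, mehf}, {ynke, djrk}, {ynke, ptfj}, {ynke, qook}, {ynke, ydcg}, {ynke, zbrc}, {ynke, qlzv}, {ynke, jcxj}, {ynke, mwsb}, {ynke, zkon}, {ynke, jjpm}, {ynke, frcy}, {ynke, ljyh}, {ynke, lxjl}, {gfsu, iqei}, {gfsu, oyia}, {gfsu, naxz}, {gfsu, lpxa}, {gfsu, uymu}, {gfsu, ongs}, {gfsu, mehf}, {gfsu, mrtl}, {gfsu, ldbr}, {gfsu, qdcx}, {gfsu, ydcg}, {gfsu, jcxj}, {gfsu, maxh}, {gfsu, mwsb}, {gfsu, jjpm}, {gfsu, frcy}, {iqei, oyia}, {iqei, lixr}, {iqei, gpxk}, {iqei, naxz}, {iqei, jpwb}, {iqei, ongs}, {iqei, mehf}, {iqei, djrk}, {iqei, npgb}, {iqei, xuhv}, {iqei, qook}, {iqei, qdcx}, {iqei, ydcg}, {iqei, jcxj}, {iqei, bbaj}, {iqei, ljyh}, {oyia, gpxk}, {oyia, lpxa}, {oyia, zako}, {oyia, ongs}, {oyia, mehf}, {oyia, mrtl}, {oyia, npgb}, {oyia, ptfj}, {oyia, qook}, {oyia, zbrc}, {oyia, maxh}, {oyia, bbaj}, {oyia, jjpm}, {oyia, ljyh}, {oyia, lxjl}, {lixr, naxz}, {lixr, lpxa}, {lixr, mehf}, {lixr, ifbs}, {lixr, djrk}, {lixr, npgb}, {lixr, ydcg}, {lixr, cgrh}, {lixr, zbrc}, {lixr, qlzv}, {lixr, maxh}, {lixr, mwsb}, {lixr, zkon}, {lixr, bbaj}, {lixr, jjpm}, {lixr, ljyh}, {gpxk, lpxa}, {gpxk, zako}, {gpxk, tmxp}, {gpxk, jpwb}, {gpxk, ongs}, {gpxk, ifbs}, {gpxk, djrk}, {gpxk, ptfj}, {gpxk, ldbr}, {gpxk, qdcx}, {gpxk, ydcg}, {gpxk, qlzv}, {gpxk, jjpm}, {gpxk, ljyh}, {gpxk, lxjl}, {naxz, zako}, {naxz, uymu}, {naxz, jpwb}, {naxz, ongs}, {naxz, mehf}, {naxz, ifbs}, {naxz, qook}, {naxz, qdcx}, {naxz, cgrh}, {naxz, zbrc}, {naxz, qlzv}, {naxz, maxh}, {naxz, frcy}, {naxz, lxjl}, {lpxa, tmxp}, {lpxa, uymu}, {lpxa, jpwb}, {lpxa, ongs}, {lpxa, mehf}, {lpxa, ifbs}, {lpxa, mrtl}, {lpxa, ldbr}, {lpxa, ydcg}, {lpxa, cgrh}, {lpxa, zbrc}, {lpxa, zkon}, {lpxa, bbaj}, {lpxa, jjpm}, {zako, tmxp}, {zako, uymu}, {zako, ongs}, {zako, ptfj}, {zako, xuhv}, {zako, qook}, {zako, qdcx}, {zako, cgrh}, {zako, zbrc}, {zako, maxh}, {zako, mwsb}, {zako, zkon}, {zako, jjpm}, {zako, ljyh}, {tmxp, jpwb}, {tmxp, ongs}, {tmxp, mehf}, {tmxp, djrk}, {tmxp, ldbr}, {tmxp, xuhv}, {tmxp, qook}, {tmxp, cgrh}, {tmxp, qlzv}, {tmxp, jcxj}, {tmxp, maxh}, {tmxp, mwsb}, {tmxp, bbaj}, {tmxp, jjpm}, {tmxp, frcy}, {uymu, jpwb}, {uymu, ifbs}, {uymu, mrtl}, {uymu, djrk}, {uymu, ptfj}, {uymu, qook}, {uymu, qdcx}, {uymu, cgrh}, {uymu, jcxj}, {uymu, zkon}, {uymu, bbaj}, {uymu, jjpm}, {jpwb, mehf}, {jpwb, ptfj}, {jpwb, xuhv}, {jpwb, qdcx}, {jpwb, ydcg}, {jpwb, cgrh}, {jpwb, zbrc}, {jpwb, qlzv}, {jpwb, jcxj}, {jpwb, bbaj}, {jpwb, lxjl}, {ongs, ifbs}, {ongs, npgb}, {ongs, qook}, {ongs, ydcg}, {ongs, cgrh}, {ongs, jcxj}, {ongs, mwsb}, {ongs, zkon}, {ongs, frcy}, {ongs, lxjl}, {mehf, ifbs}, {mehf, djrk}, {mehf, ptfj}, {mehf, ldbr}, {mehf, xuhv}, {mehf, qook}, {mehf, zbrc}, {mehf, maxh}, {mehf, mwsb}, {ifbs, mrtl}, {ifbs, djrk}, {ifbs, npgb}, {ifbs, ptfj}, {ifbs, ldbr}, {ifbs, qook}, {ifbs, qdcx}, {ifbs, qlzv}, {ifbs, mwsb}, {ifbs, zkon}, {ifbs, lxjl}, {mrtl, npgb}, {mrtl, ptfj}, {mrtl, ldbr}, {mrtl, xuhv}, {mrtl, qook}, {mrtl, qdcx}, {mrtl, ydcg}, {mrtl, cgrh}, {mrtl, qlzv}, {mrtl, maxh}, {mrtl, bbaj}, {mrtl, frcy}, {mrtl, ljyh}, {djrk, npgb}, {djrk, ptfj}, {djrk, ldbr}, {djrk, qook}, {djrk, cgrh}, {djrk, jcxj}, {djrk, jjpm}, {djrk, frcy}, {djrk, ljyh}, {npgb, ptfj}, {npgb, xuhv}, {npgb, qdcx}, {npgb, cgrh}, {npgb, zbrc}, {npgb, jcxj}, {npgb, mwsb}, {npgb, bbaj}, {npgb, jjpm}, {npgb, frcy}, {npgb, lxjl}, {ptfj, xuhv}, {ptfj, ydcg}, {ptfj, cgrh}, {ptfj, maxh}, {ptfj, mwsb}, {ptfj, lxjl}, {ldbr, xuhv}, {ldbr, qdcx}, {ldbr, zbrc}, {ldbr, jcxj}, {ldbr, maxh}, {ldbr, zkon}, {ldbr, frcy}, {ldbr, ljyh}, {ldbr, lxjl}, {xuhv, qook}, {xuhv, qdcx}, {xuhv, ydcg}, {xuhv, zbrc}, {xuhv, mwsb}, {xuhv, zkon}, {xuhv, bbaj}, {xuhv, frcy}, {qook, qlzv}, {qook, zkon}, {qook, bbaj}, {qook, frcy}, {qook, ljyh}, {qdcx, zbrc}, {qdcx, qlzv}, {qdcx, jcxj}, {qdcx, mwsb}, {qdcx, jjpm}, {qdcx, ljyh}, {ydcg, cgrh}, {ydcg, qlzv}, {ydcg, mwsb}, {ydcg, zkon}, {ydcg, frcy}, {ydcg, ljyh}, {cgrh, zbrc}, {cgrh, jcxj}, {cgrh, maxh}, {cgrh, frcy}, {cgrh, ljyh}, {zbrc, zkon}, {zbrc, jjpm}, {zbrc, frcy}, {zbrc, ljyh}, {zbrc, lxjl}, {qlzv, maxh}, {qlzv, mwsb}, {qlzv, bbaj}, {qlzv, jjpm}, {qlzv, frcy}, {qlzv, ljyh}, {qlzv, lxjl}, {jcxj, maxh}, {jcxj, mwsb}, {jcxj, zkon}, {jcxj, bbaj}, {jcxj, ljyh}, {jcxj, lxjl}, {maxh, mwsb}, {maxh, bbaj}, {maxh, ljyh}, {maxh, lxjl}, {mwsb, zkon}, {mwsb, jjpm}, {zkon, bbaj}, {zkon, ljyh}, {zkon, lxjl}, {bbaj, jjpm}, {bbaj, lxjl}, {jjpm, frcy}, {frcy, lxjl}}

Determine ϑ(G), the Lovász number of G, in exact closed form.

N(qdcx) = {gfsu, iqei, gpxk, naxz, zako, uymu, jpwb, ifbs, mrtl, npgb, ldbr, xuhv, zbrc, qlzv, jcxj, mwsb, jjpm, ljyh}, |N(qdcx)| = 18.
Vertex iqei has 18 neighbors: uyvp, gfsu, oyia, lixr, gpxk, naxz, jpwb, ongs, mehf, djrk, npgb, xuhv, qook, qdcx, ydcg, jcxj, bbaj, ljyh.
deg(naxz) = 18; N(naxz) = {uyvp, gfsu, iqei, lixr, zako, uymu, jpwb, ongs, mehf, ifbs, qook, qdcx, cgrh, zbrc, qlzv, maxh, frcy, lxjl}.
N(bbaj) = {uyvp, iqei, oyia, lixr, lpxa, tmxp, uymu, jpwb, mrtl, npgb, xuhv, qook, qlzv, jcxj, maxh, zkon, jjpm, lxjl}, |N(bbaj)| = 18.
37-vertex 18-regular graph: Paley(37): SR with (k,λ,μ)=(18,8,9).
The 3 distinct eigenvalues: [18.0, 2.5414, -3.5414].
Lovász (edge-transitive): ϑ = −37·(-sqrt(37)/2 - 1/2)/((18)−(-sqrt(37)/2 - 1/2)) = sqrt(37).
ϑ(G) ≈ 6.082762530.

sqrt(37)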